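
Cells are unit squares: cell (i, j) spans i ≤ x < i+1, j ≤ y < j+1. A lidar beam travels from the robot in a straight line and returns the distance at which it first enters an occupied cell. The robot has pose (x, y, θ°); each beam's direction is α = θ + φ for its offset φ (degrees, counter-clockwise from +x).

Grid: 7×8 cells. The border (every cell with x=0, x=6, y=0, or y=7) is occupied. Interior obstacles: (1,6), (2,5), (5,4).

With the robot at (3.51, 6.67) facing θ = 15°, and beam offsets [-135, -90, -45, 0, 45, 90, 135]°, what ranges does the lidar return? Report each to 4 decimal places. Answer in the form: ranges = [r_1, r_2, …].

ranges = [1.0200, 5.8700, 2.8752, 1.2750, 0.3811, 0.3416, 0.6600]

beam 1: φ=-135°, α=240°
  dir = (cos 240°, sin 240°) = (-0.5000, -0.8660); from cell (3,6)
  next x-line at t=1.0200, next y-line at t=0.7736; Δt_x=2.0000, Δt_y=1.1547
    y: enter (3,5) at t=0.7736
    x: enter (2,5) at t=1.0200 ← occupied
  → r_1 = 1.0200
beam 2: φ=-90°, α=285°
  dir = (cos 285°, sin 285°) = (0.2588, -0.9659); from cell (3,6)
  next x-line at t=1.8932, next y-line at t=0.6936; Δt_x=3.8637, Δt_y=1.0353
    y: enter (3,5) at t=0.6936
    y: enter (3,4) at t=1.7289
    x: enter (4,4) at t=1.8932
    y: enter (4,3) at t=2.7642
    y: enter (4,2) at t=3.7995
    y: enter (4,1) at t=4.8347
    x: enter (5,1) at t=5.7569
    y: enter (5,0) at t=5.8700 ← occupied
  → r_2 = 5.8700
beam 3: φ=-45°, α=330°
  dir = (cos 330°, sin 330°) = (0.8660, -0.5000); from cell (3,6)
  next x-line at t=0.5658, next y-line at t=1.3400; Δt_x=1.1547, Δt_y=2.0000
    x: enter (4,6) at t=0.5658
    y: enter (4,5) at t=1.3400
    x: enter (5,5) at t=1.7205
    x: enter (6,5) at t=2.8752 ← occupied
  → r_3 = 2.8752
beam 4: φ=0°, α=15°
  dir = (cos 15°, sin 15°) = (0.9659, 0.2588); from cell (3,6)
  next x-line at t=0.5073, next y-line at t=1.2750; Δt_x=1.0353, Δt_y=3.8637
    x: enter (4,6) at t=0.5073
    y: enter (4,7) at t=1.2750 ← occupied
  → r_4 = 1.2750
beam 5: φ=45°, α=60°
  dir = (cos 60°, sin 60°) = (0.5000, 0.8660); from cell (3,6)
  next x-line at t=0.9800, next y-line at t=0.3811; Δt_x=2.0000, Δt_y=1.1547
    y: enter (3,7) at t=0.3811 ← occupied
  → r_5 = 0.3811
beam 6: φ=90°, α=105°
  dir = (cos 105°, sin 105°) = (-0.2588, 0.9659); from cell (3,6)
  next x-line at t=1.9705, next y-line at t=0.3416; Δt_x=3.8637, Δt_y=1.0353
    y: enter (3,7) at t=0.3416 ← occupied
  → r_6 = 0.3416
beam 7: φ=135°, α=150°
  dir = (cos 150°, sin 150°) = (-0.8660, 0.5000); from cell (3,6)
  next x-line at t=0.5889, next y-line at t=0.6600; Δt_x=1.1547, Δt_y=2.0000
    x: enter (2,6) at t=0.5889
    y: enter (2,7) at t=0.6600 ← occupied
  → r_7 = 0.6600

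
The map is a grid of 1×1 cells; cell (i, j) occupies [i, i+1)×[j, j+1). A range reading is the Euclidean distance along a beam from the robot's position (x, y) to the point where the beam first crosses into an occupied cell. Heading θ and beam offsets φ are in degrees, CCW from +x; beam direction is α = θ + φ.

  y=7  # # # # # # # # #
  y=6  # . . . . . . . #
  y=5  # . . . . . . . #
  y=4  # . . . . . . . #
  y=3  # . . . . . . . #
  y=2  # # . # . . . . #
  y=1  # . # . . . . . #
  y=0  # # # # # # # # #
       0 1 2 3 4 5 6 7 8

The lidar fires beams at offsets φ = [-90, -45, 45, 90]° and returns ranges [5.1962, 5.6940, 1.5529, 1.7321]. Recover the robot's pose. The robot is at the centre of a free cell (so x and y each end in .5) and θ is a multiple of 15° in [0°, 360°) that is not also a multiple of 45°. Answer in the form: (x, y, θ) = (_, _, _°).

(x, y, θ) = (6.5, 2.5, 210°)

Candidates: 39 free-cell centres × 16 headings = 624 poses. Raycast each; keep the one whose scan matches to 4 dp.
  (2.5, 2.5, 240°): beam 1 = 0.5774 ≠ 5.1962 ✗
  (5.5, 6.5, 30°): beam 1 = 5.0000 ≠ 5.1962 ✗
  (1.5, 4.5, 300°): beam 1 = 0.5774 ≠ 5.1962 ✗
  (2.5, 4.5, 15°): beam 1 = 1.9319 ≠ 5.1962 ✗
  …
  (6.5, 2.5, 210°): r_1=5.1962, r_2=5.6940, r_3=1.5529, r_4=1.7321 — all match ✓
Unique over the lattice → pose = (6.5, 2.5, 210°).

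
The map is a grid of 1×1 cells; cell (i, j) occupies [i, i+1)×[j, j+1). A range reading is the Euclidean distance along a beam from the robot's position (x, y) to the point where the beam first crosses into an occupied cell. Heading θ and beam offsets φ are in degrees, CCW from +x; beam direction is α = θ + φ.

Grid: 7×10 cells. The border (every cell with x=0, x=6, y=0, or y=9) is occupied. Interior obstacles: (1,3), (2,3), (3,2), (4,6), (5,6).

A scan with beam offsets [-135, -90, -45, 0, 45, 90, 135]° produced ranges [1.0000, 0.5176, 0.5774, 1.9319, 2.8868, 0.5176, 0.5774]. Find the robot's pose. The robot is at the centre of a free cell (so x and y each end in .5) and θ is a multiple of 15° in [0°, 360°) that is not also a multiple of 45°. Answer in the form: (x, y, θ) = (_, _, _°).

Candidates: 35 free-cell centres × 16 headings = 560 poses. Raycast each; keep the one whose scan matches to 4 dp.
  (4.5, 3.5, 285°): beam 1 = 4.0415 ≠ 1.0000 ✗
  (2.5, 6.5, 105°): beam 1 = 4.0415 ≠ 1.0000 ✗
  (1.5, 6.5, 15°): beam 2 = 2.5882 ≠ 0.5176 ✗
  (3.5, 5.5, 285°): beam 1 = 2.8868 ≠ 1.0000 ✗
  (3.5, 3.5, 240°): beam 1 = 5.6940 ≠ 1.0000 ✗
  …
  (3.5, 1.5, 345°): r_1=1.0000, r_2=0.5176, r_3=0.5774, r_4=1.9319, r_5=2.8868, r_6=0.5176, r_7=0.5774 — all match ✓
Unique over the lattice → pose = (3.5, 1.5, 345°).

(x, y, θ) = (3.5, 1.5, 345°)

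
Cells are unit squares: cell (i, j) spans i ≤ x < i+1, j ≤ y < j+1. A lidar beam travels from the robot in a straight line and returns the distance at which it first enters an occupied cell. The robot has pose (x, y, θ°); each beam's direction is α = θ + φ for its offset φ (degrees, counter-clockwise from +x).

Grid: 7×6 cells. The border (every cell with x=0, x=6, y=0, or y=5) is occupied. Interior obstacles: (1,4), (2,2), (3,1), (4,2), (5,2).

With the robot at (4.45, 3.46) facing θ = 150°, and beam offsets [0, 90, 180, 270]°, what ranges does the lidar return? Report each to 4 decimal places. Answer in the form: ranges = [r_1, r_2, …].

ranges = [2.8290, 0.5312, 0.9200, 1.7782]

beam 1: φ=0°, α=150°
  dir = (cos 150°, sin 150°) = (-0.8660, 0.5000); from cell (4,3)
  next x-line at t=0.5196, next y-line at t=1.0800; Δt_x=1.1547, Δt_y=2.0000
    x: enter (3,3) at t=0.5196
    y: enter (3,4) at t=1.0800
    x: enter (2,4) at t=1.6743
    x: enter (1,4) at t=2.8290 ← occupied
  → r_1 = 2.8290
beam 2: φ=90°, α=240°
  dir = (cos 240°, sin 240°) = (-0.5000, -0.8660); from cell (4,3)
  next x-line at t=0.9000, next y-line at t=0.5312; Δt_x=2.0000, Δt_y=1.1547
    y: enter (4,2) at t=0.5312 ← occupied
  → r_2 = 0.5312
beam 3: φ=180°, α=330°
  dir = (cos 330°, sin 330°) = (0.8660, -0.5000); from cell (4,3)
  next x-line at t=0.6351, next y-line at t=0.9200; Δt_x=1.1547, Δt_y=2.0000
    x: enter (5,3) at t=0.6351
    y: enter (5,2) at t=0.9200 ← occupied
  → r_3 = 0.9200
beam 4: φ=270°, α=60°
  dir = (cos 60°, sin 60°) = (0.5000, 0.8660); from cell (4,3)
  next x-line at t=1.1000, next y-line at t=0.6235; Δt_x=2.0000, Δt_y=1.1547
    y: enter (4,4) at t=0.6235
    x: enter (5,4) at t=1.1000
    y: enter (5,5) at t=1.7782 ← occupied
  → r_4 = 1.7782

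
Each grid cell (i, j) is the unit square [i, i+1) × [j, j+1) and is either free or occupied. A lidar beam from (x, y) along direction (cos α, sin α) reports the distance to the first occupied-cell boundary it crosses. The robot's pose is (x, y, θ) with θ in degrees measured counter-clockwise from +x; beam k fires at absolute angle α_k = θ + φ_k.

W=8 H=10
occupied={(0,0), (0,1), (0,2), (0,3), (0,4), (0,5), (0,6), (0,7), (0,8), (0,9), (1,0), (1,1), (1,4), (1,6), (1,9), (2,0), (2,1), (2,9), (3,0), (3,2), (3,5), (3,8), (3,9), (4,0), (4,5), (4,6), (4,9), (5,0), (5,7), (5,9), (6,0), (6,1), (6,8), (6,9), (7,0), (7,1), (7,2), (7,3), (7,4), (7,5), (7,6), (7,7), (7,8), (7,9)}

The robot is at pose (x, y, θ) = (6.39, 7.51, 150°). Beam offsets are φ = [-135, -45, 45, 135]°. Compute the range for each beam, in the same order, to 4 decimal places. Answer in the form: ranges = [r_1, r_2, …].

beam 1: φ=-135°, α=15°
  direction (0.9659, 0.2588); cell (6,7); t to first gridline: x 0.6315, y 1.8932 (then +1.0353 / +3.8637)
    (7,7) via x @ 0.6315  # hit
  → r_1 = 0.6315
beam 2: φ=-45°, α=105°
  direction (-0.2588, 0.9659); cell (6,7); t to first gridline: x 1.5068, y 0.5073 (then +3.8637 / +1.0353)
    (6,8) via y @ 0.5073  # hit
  → r_2 = 0.5073
beam 3: φ=45°, α=195°
  direction (-0.9659, -0.2588); cell (6,7); t to first gridline: x 0.4038, y 1.9705 (then +1.0353 / +3.8637)
    (5,7) via x @ 0.4038  # hit
  → r_3 = 0.4038
beam 4: φ=135°, α=285°
  direction (0.2588, -0.9659); cell (6,7); t to first gridline: x 2.3569, y 0.5280 (then +3.8637 / +1.0353)
    (6,6) via y @ 0.5280
    (6,5) via y @ 1.5633
    (7,5) via x @ 2.3569  # hit
  → r_4 = 2.3569

ranges = [0.6315, 0.5073, 0.4038, 2.3569]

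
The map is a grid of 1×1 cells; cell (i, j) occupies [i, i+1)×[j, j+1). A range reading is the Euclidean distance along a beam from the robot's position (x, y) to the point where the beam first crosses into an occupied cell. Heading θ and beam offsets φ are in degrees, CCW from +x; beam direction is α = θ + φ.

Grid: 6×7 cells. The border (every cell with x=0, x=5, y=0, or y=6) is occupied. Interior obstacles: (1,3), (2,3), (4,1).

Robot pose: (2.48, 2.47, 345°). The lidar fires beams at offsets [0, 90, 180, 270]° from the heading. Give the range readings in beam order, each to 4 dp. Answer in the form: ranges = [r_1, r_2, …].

ranges = [1.8159, 0.5487, 1.5322, 1.5219]

beam 1: φ=0°, α=345°
  direction (0.9659, -0.2588); cell (2,2); t to first gridline: x 0.5383, y 1.8159 (then +1.0353 / +3.8637)
    (3,2) via x @ 0.5383
    (4,2) via x @ 1.5736
    (4,1) via y @ 1.8159  # hit
  → r_1 = 1.8159
beam 2: φ=90°, α=75°
  direction (0.2588, 0.9659); cell (2,2); t to first gridline: x 2.0091, y 0.5487 (then +3.8637 / +1.0353)
    (2,3) via y @ 0.5487  # hit
  → r_2 = 0.5487
beam 3: φ=180°, α=165°
  direction (-0.9659, 0.2588); cell (2,2); t to first gridline: x 0.4969, y 2.0478 (then +1.0353 / +3.8637)
    (1,2) via x @ 0.4969
    (0,2) via x @ 1.5322  # hit
  → r_3 = 1.5322
beam 4: φ=270°, α=255°
  direction (-0.2588, -0.9659); cell (2,2); t to first gridline: x 1.8546, y 0.4866 (then +3.8637 / +1.0353)
    (2,1) via y @ 0.4866
    (2,0) via y @ 1.5219  # hit
  → r_4 = 1.5219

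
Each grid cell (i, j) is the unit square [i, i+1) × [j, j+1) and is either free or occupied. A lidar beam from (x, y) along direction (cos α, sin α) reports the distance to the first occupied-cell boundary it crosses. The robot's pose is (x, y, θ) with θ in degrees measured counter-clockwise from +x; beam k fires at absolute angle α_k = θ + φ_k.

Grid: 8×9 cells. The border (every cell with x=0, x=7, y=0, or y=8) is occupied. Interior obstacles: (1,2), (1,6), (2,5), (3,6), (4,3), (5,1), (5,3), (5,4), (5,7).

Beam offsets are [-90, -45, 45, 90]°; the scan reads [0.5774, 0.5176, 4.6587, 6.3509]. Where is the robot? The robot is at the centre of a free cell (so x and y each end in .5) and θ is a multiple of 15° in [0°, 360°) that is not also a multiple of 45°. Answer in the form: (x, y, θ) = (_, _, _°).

Candidates: 33 free-cell centres × 16 headings = 528 poses. Raycast each; keep the one whose scan matches to 4 dp.
  (6.5, 1.5, 30°): beam 3 = 1.9319 ≠ 4.6587 ✗
  (2.5, 3.5, 300°): beam 1 = 1.0000 ≠ 0.5774 ✗
  (3.5, 1.5, 15°): beam 1 = 0.5176 ≠ 0.5774 ✗
  (6.5, 3.5, 240°): beam 3 = 1.9319 ≠ 4.6587 ✗
  …
  (2.5, 1.5, 330°): r_1=0.5774, r_2=0.5176, r_3=4.6587, r_4=6.3509 — all match ✓
No second candidate reproduces the full scan.

(x, y, θ) = (2.5, 1.5, 330°)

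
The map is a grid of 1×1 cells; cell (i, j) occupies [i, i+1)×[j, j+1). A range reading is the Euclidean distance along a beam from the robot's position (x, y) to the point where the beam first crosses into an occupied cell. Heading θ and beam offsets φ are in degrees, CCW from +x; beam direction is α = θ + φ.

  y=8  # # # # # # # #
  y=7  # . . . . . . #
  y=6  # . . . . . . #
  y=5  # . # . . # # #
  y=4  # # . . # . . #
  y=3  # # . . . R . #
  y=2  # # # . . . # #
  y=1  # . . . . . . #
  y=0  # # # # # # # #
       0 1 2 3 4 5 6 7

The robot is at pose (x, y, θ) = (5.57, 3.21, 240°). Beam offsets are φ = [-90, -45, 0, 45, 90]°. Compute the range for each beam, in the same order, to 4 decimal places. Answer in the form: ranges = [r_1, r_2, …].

beam 1: φ=-90°, α=150°
  dir = (cos 150°, sin 150°) = (-0.8660, 0.5000); from cell (5,3)
  next x-line at t=0.6582, next y-line at t=1.5800; Δt_x=1.1547, Δt_y=2.0000
    x: enter (4,3) at t=0.6582
    y: enter (4,4) at t=1.5800 ← occupied
  → r_1 = 1.5800
beam 2: φ=-45°, α=195°
  dir = (cos 195°, sin 195°) = (-0.9659, -0.2588); from cell (5,3)
  next x-line at t=0.5901, next y-line at t=0.8114; Δt_x=1.0353, Δt_y=3.8637
    x: enter (4,3) at t=0.5901
    y: enter (4,2) at t=0.8114
    x: enter (3,2) at t=1.6254
    x: enter (2,2) at t=2.6607 ← occupied
  → r_2 = 2.6607
beam 3: φ=0°, α=240°
  dir = (cos 240°, sin 240°) = (-0.5000, -0.8660); from cell (5,3)
  next x-line at t=1.1400, next y-line at t=0.2425; Δt_x=2.0000, Δt_y=1.1547
    y: enter (5,2) at t=0.2425
    x: enter (4,2) at t=1.1400
    y: enter (4,1) at t=1.3972
    y: enter (4,0) at t=2.5519 ← occupied
  → r_3 = 2.5519
beam 4: φ=45°, α=285°
  dir = (cos 285°, sin 285°) = (0.2588, -0.9659); from cell (5,3)
  next x-line at t=1.6614, next y-line at t=0.2174; Δt_x=3.8637, Δt_y=1.0353
    y: enter (5,2) at t=0.2174
    y: enter (5,1) at t=1.2527
    x: enter (6,1) at t=1.6614
    y: enter (6,0) at t=2.2880 ← occupied
  → r_4 = 2.2880
beam 5: φ=90°, α=330°
  dir = (cos 330°, sin 330°) = (0.8660, -0.5000); from cell (5,3)
  next x-line at t=0.4965, next y-line at t=0.4200; Δt_x=1.1547, Δt_y=2.0000
    y: enter (5,2) at t=0.4200
    x: enter (6,2) at t=0.4965 ← occupied
  → r_5 = 0.4965

ranges = [1.5800, 2.6607, 2.5519, 2.2880, 0.4965]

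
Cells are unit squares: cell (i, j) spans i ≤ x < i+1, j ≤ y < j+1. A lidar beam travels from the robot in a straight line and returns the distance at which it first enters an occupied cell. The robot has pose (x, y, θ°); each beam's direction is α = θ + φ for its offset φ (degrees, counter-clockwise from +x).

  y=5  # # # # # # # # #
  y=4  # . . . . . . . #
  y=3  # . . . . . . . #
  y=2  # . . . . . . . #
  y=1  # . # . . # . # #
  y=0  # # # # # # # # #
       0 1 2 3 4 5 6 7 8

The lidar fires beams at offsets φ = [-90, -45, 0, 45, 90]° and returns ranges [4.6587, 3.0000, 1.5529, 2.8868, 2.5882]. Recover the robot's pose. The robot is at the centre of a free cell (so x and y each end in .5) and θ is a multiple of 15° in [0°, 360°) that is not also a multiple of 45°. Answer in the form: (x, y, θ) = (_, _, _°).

(x, y, θ) = (5.5, 3.5, 255°)

Candidates: 25 free-cell centres × 16 headings = 400 poses. Raycast each; keep the one whose scan matches to 4 dp.
  (7.5, 4.5, 150°): beam 1 = 0.5774 ≠ 4.6587 ✗
  (3.5, 1.5, 60°): beam 1 = 1.0000 ≠ 4.6587 ✗
  (6.5, 2.5, 285°): beam 1 = 3.6235 ≠ 4.6587 ✗
  (5.5, 4.5, 60°): beam 1 = 2.8868 ≠ 4.6587 ✗
  (2.5, 4.5, 300°): beam 1 = 1.7321 ≠ 4.6587 ✗
  …
  (5.5, 3.5, 255°): r_1=4.6587, r_2=3.0000, r_3=1.5529, r_4=2.8868, r_5=2.5882 — all match ✓
No second candidate reproduces the full scan.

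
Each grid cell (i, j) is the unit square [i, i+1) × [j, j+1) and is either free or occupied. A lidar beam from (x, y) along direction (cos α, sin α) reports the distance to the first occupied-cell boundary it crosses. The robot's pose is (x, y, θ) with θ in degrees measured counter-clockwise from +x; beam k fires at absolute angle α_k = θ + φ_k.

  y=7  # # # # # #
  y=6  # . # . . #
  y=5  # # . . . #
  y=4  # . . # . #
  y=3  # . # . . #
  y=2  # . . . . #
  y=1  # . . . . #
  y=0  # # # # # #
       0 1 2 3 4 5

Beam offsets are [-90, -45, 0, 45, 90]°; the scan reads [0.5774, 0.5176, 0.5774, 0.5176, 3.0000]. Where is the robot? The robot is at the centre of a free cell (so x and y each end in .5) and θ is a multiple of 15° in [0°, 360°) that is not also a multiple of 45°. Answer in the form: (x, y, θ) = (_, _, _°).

(x, y, θ) = (2.5, 5.5, 150°)

The pose lattice has 20·16 = 320 candidates. Test each by forward raycasting.
  (4.5, 2.5, 105°): beam 1 = 0.5176 ≠ 0.5774 ✗
  (1.5, 4.5, 345°): beam 1 = 1.9319 ≠ 0.5774 ✗
  (3.5, 2.5, 255°): beam 1 = 2.5882 ≠ 0.5774 ✗
  …
  (2.5, 5.5, 150°): r_1=0.5774, r_2=0.5176, r_3=0.5774, r_4=0.5176, r_5=3.0000 — all match ✓
No second candidate reproduces the full scan.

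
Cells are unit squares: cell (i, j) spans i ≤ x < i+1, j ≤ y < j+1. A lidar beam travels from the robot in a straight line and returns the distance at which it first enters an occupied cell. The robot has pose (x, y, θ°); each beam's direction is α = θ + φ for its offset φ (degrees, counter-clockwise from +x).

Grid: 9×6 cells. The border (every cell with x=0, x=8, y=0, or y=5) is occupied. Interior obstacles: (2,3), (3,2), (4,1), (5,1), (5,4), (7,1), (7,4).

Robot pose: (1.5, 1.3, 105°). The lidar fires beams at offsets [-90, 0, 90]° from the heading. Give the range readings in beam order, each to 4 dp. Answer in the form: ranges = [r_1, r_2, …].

ranges = [2.5882, 1.9319, 0.5176]

beam 1: φ=-90°, α=15°
  dir = (cos 15°, sin 15°) = (0.9659, 0.2588); from cell (1,1)
  next x-line at t=0.5176, next y-line at t=2.7046; Δt_x=1.0353, Δt_y=3.8637
    x: enter (2,1) at t=0.5176
    x: enter (3,1) at t=1.5529
    x: enter (4,1) at t=2.5882 ← occupied
  → r_1 = 2.5882
beam 2: φ=0°, α=105°
  dir = (cos 105°, sin 105°) = (-0.2588, 0.9659); from cell (1,1)
  next x-line at t=1.9319, next y-line at t=0.7247; Δt_x=3.8637, Δt_y=1.0353
    y: enter (1,2) at t=0.7247
    y: enter (1,3) at t=1.7600
    x: enter (0,3) at t=1.9319 ← occupied
  → r_2 = 1.9319
beam 3: φ=90°, α=195°
  dir = (cos 195°, sin 195°) = (-0.9659, -0.2588); from cell (1,1)
  next x-line at t=0.5176, next y-line at t=1.1591; Δt_x=1.0353, Δt_y=3.8637
    x: enter (0,1) at t=0.5176 ← occupied
  → r_3 = 0.5176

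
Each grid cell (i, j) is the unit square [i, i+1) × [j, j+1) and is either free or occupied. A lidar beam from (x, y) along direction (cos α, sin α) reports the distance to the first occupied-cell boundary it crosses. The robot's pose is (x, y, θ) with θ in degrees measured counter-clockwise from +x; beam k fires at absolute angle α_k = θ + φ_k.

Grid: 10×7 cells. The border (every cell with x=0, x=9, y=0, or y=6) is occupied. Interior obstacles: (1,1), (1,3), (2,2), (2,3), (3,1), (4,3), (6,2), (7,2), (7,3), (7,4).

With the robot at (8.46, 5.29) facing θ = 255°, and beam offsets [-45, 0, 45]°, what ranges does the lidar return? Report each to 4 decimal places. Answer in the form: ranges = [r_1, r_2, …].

beam 1: φ=-45°, α=210°
  cosα=-0.8660 sinα=-0.5000 | (8,5) | tMaxX 0.5312 tMaxY 0.5800 | tΔX 1.1547 tΔY 2.0000
    t=0.5312 [x] (7,5)
    t=0.5800 [y] (7,4) — stop
  → r_1 = 0.5800
beam 2: φ=0°, α=255°
  cosα=-0.2588 sinα=-0.9659 | (8,5) | tMaxX 1.7773 tMaxY 0.3002 | tΔX 3.8637 tΔY 1.0353
    t=0.3002 [y] (8,4)
    t=1.3355 [y] (8,3)
    t=1.7773 [x] (7,3) — stop
  → r_2 = 1.7773
beam 3: φ=45°, α=300°
  cosα=0.5000 sinα=-0.8660 | (8,5) | tMaxX 1.0800 tMaxY 0.3349 | tΔX 2.0000 tΔY 1.1547
    t=0.3349 [y] (8,4)
    t=1.0800 [x] (9,4) — stop
  → r_3 = 1.0800

ranges = [0.5800, 1.7773, 1.0800]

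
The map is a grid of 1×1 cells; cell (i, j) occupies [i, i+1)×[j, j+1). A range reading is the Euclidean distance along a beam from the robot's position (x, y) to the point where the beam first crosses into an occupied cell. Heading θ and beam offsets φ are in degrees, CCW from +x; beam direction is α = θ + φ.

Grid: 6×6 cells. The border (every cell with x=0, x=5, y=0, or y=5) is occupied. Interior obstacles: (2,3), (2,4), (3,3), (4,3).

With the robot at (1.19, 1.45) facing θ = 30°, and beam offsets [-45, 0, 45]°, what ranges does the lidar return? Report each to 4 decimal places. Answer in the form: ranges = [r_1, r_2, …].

ranges = [1.7387, 3.1000, 3.1296]

beam 1: φ=-45°, α=345°
  dir = (cos 345°, sin 345°) = (0.9659, -0.2588); from cell (1,1)
  next x-line at t=0.8386, next y-line at t=1.7387; Δt_x=1.0353, Δt_y=3.8637
    x: enter (2,1) at t=0.8386
    y: enter (2,0) at t=1.7387 ← occupied
  → r_1 = 1.7387
beam 2: φ=0°, α=30°
  dir = (cos 30°, sin 30°) = (0.8660, 0.5000); from cell (1,1)
  next x-line at t=0.9353, next y-line at t=1.1000; Δt_x=1.1547, Δt_y=2.0000
    x: enter (2,1) at t=0.9353
    y: enter (2,2) at t=1.1000
    x: enter (3,2) at t=2.0900
    y: enter (3,3) at t=3.1000 ← occupied
  → r_2 = 3.1000
beam 3: φ=45°, α=75°
  dir = (cos 75°, sin 75°) = (0.2588, 0.9659); from cell (1,1)
  next x-line at t=3.1296, next y-line at t=0.5694; Δt_x=3.8637, Δt_y=1.0353
    y: enter (1,2) at t=0.5694
    y: enter (1,3) at t=1.6047
    y: enter (1,4) at t=2.6400
    x: enter (2,4) at t=3.1296 ← occupied
  → r_3 = 3.1296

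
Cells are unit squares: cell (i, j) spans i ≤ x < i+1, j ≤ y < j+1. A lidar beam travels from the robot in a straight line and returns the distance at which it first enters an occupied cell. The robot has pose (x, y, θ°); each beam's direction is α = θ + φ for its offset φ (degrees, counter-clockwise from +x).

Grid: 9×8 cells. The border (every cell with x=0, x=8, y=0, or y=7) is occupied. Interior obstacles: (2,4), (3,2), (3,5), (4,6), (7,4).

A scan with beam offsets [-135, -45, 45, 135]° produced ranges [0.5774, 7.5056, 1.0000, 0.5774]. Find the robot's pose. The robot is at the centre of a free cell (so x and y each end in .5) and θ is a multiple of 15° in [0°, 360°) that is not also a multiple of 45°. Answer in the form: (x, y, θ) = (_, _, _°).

Enumerate (i+0.5, j+0.5, θ) over the 37 free cells and 16 admissible headings. For each, cast all 4 beams and compare to the given ranges.
  (2.5, 5.5, 195°): beam 1 = 1.7321 ≠ 0.5774 ✗
  (5.5, 4.5, 195°): beam 1 = 2.8868 ≠ 0.5774 ✗
  (6.5, 5.5, 105°): beam 1 = 1.0000 ≠ 0.5774 ✗
  (5.5, 4.5, 255°): beam 1 = 1.7321 ≠ 0.5774 ✗
  (5.5, 1.5, 345°): beam 1 = 1.0000 ≠ 0.5774 ✗
  …
  (7.5, 6.5, 255°): r_1=0.5774, r_2=7.5056, r_3=1.0000, r_4=0.5774 — all match ✓
Unique over the lattice → pose = (7.5, 6.5, 255°).

(x, y, θ) = (7.5, 6.5, 255°)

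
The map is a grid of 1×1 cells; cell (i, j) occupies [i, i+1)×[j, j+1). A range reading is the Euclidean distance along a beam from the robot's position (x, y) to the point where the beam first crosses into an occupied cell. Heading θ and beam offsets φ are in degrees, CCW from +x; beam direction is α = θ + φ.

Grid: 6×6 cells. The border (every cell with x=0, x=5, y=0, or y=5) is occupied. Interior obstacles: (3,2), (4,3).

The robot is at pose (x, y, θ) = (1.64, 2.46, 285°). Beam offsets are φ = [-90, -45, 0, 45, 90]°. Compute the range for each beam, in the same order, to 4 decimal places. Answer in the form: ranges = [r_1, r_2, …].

beam 1: φ=-90°, α=195°
  dir = (cos 195°, sin 195°) = (-0.9659, -0.2588); from cell (1,2)
  next x-line at t=0.6626, next y-line at t=1.7773; Δt_x=1.0353, Δt_y=3.8637
    x: enter (0,2) at t=0.6626 ← occupied
  → r_1 = 0.6626
beam 2: φ=-45°, α=240°
  dir = (cos 240°, sin 240°) = (-0.5000, -0.8660); from cell (1,2)
  next x-line at t=1.2800, next y-line at t=0.5312; Δt_x=2.0000, Δt_y=1.1547
    y: enter (1,1) at t=0.5312
    x: enter (0,1) at t=1.2800 ← occupied
  → r_2 = 1.2800
beam 3: φ=0°, α=285°
  dir = (cos 285°, sin 285°) = (0.2588, -0.9659); from cell (1,2)
  next x-line at t=1.3909, next y-line at t=0.4762; Δt_x=3.8637, Δt_y=1.0353
    y: enter (1,1) at t=0.4762
    x: enter (2,1) at t=1.3909
    y: enter (2,0) at t=1.5115 ← occupied
  → r_3 = 1.5115
beam 4: φ=45°, α=330°
  dir = (cos 330°, sin 330°) = (0.8660, -0.5000); from cell (1,2)
  next x-line at t=0.4157, next y-line at t=0.9200; Δt_x=1.1547, Δt_y=2.0000
    x: enter (2,2) at t=0.4157
    y: enter (2,1) at t=0.9200
    x: enter (3,1) at t=1.5704
    x: enter (4,1) at t=2.7251
    y: enter (4,0) at t=2.9200 ← occupied
  → r_4 = 2.9200
beam 5: φ=90°, α=15°
  dir = (cos 15°, sin 15°) = (0.9659, 0.2588); from cell (1,2)
  next x-line at t=0.3727, next y-line at t=2.0864; Δt_x=1.0353, Δt_y=3.8637
    x: enter (2,2) at t=0.3727
    x: enter (3,2) at t=1.4080 ← occupied
  → r_5 = 1.4080

ranges = [0.6626, 1.2800, 1.5115, 2.9200, 1.4080]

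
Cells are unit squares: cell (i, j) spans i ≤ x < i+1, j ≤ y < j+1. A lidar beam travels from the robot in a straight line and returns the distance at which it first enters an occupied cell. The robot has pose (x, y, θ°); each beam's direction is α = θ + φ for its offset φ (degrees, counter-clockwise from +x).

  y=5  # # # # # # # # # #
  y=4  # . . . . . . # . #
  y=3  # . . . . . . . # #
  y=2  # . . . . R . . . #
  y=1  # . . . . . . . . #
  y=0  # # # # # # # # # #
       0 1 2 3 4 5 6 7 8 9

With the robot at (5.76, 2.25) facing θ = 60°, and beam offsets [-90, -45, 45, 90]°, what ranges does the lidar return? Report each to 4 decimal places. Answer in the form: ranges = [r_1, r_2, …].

ranges = [2.5000, 2.8978, 2.8470, 5.4964]

beam 1: φ=-90°, α=330°
  d=(0.8660,-0.5000)  start (5,2)  tX=0.2771 tY=0.5000  stride 1/|dx|=1.1547 1/|dy|=2.0000
    cross x-line → (6,2), t=0.2771
    cross y-line → (6,1), t=0.5000
    cross x-line → (7,1), t=1.4318
    cross y-line → (7,0), t=2.5000 (wall)
  → r_1 = 2.5000
beam 2: φ=-45°, α=15°
  d=(0.9659,0.2588)  start (5,2)  tX=0.2485 tY=2.8978  stride 1/|dx|=1.0353 1/|dy|=3.8637
    cross x-line → (6,2), t=0.2485
    cross x-line → (7,2), t=1.2837
    cross x-line → (8,2), t=2.3190
    cross y-line → (8,3), t=2.8978 (wall)
  → r_2 = 2.8978
beam 3: φ=45°, α=105°
  d=(-0.2588,0.9659)  start (5,2)  tX=2.9364 tY=0.7765  stride 1/|dx|=3.8637 1/|dy|=1.0353
    cross y-line → (5,3), t=0.7765
    cross y-line → (5,4), t=1.8117
    cross y-line → (5,5), t=2.8470 (wall)
  → r_3 = 2.8470
beam 4: φ=90°, α=150°
  d=(-0.8660,0.5000)  start (5,2)  tX=0.8776 tY=1.5000  stride 1/|dx|=1.1547 1/|dy|=2.0000
    cross x-line → (4,2), t=0.8776
    cross y-line → (4,3), t=1.5000
    cross x-line → (3,3), t=2.0323
    cross x-line → (2,3), t=3.1870
    cross y-line → (2,4), t=3.5000
    cross x-line → (1,4), t=4.3417
    cross x-line → (0,4), t=5.4964 (wall)
  → r_4 = 5.4964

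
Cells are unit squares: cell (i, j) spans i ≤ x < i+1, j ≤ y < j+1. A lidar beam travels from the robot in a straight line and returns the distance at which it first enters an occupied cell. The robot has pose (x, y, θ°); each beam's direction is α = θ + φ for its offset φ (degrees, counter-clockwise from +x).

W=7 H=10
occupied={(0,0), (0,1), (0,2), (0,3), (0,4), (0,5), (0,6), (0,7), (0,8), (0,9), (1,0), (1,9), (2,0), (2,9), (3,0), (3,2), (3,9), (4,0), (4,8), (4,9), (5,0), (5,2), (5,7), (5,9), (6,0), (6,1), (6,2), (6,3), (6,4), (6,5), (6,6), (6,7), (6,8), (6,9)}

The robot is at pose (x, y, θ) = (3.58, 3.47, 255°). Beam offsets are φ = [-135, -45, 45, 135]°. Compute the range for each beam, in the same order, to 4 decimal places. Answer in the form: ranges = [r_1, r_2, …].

ranges = [5.1600, 2.9791, 0.5427, 2.7944]

beam 1: φ=-135°, α=120°
  cosα=-0.5000 sinα=0.8660 | (3,3) | tMaxX 1.1600 tMaxY 0.6120 | tΔX 2.0000 tΔY 1.1547
    t=0.6120 [y] (3,4)
    t=1.1600 [x] (2,4)
    t=1.7667 [y] (2,5)
    t=2.9214 [y] (2,6)
    t=3.1600 [x] (1,6)
    t=4.0761 [y] (1,7)
    t=5.1600 [x] (0,7) — stop
  → r_1 = 5.1600
beam 2: φ=-45°, α=210°
  cosα=-0.8660 sinα=-0.5000 | (3,3) | tMaxX 0.6697 tMaxY 0.9400 | tΔX 1.1547 tΔY 2.0000
    t=0.6697 [x] (2,3)
    t=0.9400 [y] (2,2)
    t=1.8244 [x] (1,2)
    t=2.9400 [y] (1,1)
    t=2.9791 [x] (0,1) — stop
  → r_2 = 2.9791
beam 3: φ=45°, α=300°
  cosα=0.5000 sinα=-0.8660 | (3,3) | tMaxX 0.8400 tMaxY 0.5427 | tΔX 2.0000 tΔY 1.1547
    t=0.5427 [y] (3,2) — stop
  → r_3 = 0.5427
beam 4: φ=135°, α=30°
  cosα=0.8660 sinα=0.5000 | (3,3) | tMaxX 0.4850 tMaxY 1.0600 | tΔX 1.1547 tΔY 2.0000
    t=0.4850 [x] (4,3)
    t=1.0600 [y] (4,4)
    t=1.6397 [x] (5,4)
    t=2.7944 [x] (6,4) — stop
  → r_4 = 2.7944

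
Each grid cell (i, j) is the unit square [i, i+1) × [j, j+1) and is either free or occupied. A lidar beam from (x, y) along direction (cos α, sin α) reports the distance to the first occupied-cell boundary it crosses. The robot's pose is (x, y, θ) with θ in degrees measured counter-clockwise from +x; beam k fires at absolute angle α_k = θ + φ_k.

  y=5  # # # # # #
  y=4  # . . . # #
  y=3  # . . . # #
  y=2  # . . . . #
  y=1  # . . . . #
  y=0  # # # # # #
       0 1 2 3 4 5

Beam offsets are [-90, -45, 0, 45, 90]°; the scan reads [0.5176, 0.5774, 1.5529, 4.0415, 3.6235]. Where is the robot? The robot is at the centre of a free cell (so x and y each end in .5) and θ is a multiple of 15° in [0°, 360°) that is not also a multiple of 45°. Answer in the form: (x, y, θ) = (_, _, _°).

(x, y, θ) = (4.5, 1.5, 75°)

The pose lattice has 14·16 = 224 candidates. Test each by forward raycasting.
  (1.5, 1.5, 255°): beam 3 = 0.5176 ≠ 1.5529 ✗
  (3.5, 3.5, 15°): beam 1 = 2.5882 ≠ 0.5176 ✗
  (1.5, 3.5, 240°): beam 1 = 0.5774 ≠ 0.5176 ✗
  (1.5, 1.5, 300°): beam 1 = 0.5774 ≠ 0.5176 ✗
  …
  (4.5, 1.5, 75°): r_1=0.5176, r_2=0.5774, r_3=1.5529, r_4=4.0415, r_5=3.6235 — all match ✓
No second candidate reproduces the full scan.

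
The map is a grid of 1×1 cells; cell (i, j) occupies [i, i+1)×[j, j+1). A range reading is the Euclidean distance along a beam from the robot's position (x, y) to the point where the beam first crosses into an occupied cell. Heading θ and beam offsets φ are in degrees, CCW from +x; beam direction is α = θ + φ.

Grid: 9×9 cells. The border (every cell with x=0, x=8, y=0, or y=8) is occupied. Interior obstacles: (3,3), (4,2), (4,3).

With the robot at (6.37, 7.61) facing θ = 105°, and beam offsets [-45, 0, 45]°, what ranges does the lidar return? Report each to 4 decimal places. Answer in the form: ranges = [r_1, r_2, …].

ranges = [0.4503, 0.4038, 0.7800]

beam 1: φ=-45°, α=60°
  cosα=0.5000 sinα=0.8660 | (6,7) | tMaxX 1.2600 tMaxY 0.4503 | tΔX 2.0000 tΔY 1.1547
    t=0.4503 [y] (6,8) — stop
  → r_1 = 0.4503
beam 2: φ=0°, α=105°
  cosα=-0.2588 sinα=0.9659 | (6,7) | tMaxX 1.4296 tMaxY 0.4038 | tΔX 3.8637 tΔY 1.0353
    t=0.4038 [y] (6,8) — stop
  → r_2 = 0.4038
beam 3: φ=45°, α=150°
  cosα=-0.8660 sinα=0.5000 | (6,7) | tMaxX 0.4272 tMaxY 0.7800 | tΔX 1.1547 tΔY 2.0000
    t=0.4272 [x] (5,7)
    t=0.7800 [y] (5,8) — stop
  → r_3 = 0.7800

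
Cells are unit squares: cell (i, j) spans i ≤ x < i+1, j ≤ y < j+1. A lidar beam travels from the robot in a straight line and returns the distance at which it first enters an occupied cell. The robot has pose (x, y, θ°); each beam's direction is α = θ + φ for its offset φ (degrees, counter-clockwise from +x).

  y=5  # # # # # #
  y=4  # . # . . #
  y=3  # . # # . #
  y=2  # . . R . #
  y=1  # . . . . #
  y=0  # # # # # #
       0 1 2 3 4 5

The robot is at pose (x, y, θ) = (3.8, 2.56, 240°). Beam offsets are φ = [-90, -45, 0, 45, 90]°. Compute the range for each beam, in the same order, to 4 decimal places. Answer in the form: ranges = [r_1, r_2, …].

beam 1: φ=-90°, α=150°
  d=(-0.8660,0.5000)  start (3,2)  tX=0.9238 tY=0.8800  stride 1/|dx|=1.1547 1/|dy|=2.0000
    cross y-line → (3,3), t=0.8800 (wall)
  → r_1 = 0.8800
beam 2: φ=-45°, α=195°
  d=(-0.9659,-0.2588)  start (3,2)  tX=0.8282 tY=2.1637  stride 1/|dx|=1.0353 1/|dy|=3.8637
    cross x-line → (2,2), t=0.8282
    cross x-line → (1,2), t=1.8635
    cross y-line → (1,1), t=2.1637
    cross x-line → (0,1), t=2.8988 (wall)
  → r_2 = 2.8988
beam 3: φ=0°, α=240°
  d=(-0.5000,-0.8660)  start (3,2)  tX=1.6000 tY=0.6466  stride 1/|dx|=2.0000 1/|dy|=1.1547
    cross y-line → (3,1), t=0.6466
    cross x-line → (2,1), t=1.6000
    cross y-line → (2,0), t=1.8013 (wall)
  → r_3 = 1.8013
beam 4: φ=45°, α=285°
  d=(0.2588,-0.9659)  start (3,2)  tX=0.7727 tY=0.5798  stride 1/|dx|=3.8637 1/|dy|=1.0353
    cross y-line → (3,1), t=0.5798
    cross x-line → (4,1), t=0.7727
    cross y-line → (4,0), t=1.6150 (wall)
  → r_4 = 1.6150
beam 5: φ=90°, α=330°
  d=(0.8660,-0.5000)  start (3,2)  tX=0.2309 tY=1.1200  stride 1/|dx|=1.1547 1/|dy|=2.0000
    cross x-line → (4,2), t=0.2309
    cross y-line → (4,1), t=1.1200
    cross x-line → (5,1), t=1.3856 (wall)
  → r_5 = 1.3856

ranges = [0.8800, 2.8988, 1.8013, 1.6150, 1.3856]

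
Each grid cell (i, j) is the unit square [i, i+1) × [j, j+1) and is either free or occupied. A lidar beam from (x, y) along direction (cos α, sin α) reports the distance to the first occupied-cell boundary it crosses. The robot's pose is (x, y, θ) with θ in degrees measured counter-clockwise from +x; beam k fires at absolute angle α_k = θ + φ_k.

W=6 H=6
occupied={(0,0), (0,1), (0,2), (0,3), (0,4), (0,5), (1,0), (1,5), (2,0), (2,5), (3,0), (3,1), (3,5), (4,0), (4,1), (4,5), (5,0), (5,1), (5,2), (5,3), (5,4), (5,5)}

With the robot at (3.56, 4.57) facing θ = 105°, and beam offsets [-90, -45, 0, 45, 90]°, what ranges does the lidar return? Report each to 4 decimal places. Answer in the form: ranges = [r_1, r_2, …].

ranges = [1.4908, 0.4965, 0.4452, 0.8600, 2.6503]

beam 1: φ=-90°, α=15°
  direction (0.9659, 0.2588); cell (3,4); t to first gridline: x 0.4555, y 1.6614 (then +1.0353 / +3.8637)
    (4,4) via x @ 0.4555
    (5,4) via x @ 1.4908  # hit
  → r_1 = 1.4908
beam 2: φ=-45°, α=60°
  direction (0.5000, 0.8660); cell (3,4); t to first gridline: x 0.8800, y 0.4965 (then +2.0000 / +1.1547)
    (3,5) via y @ 0.4965  # hit
  → r_2 = 0.4965
beam 3: φ=0°, α=105°
  direction (-0.2588, 0.9659); cell (3,4); t to first gridline: x 2.1637, y 0.4452 (then +3.8637 / +1.0353)
    (3,5) via y @ 0.4452  # hit
  → r_3 = 0.4452
beam 4: φ=45°, α=150°
  direction (-0.8660, 0.5000); cell (3,4); t to first gridline: x 0.6466, y 0.8600 (then +1.1547 / +2.0000)
    (2,4) via x @ 0.6466
    (2,5) via y @ 0.8600  # hit
  → r_4 = 0.8600
beam 5: φ=90°, α=195°
  direction (-0.9659, -0.2588); cell (3,4); t to first gridline: x 0.5798, y 2.2023 (then +1.0353 / +3.8637)
    (2,4) via x @ 0.5798
    (1,4) via x @ 1.6150
    (1,3) via y @ 2.2023
    (0,3) via x @ 2.6503  # hit
  → r_5 = 2.6503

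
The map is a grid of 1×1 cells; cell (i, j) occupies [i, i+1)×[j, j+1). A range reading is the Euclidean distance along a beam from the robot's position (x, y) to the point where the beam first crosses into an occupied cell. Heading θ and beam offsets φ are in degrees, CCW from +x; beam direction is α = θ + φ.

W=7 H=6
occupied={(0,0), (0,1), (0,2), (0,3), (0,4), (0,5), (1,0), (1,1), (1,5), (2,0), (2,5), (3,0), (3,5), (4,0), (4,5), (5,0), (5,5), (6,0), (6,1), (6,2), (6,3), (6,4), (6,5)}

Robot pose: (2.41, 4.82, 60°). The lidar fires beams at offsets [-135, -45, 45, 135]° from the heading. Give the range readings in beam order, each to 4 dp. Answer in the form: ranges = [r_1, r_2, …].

beam 1: φ=-135°, α=285°
  d=(0.2588,-0.9659)  start (2,4)  tX=2.2796 tY=0.8489  stride 1/|dx|=3.8637 1/|dy|=1.0353
    cross y-line → (2,3), t=0.8489
    cross y-line → (2,2), t=1.8842
    cross x-line → (3,2), t=2.2796
    cross y-line → (3,1), t=2.9195
    cross y-line → (3,0), t=3.9548 (wall)
  → r_1 = 3.9548
beam 2: φ=-45°, α=15°
  d=(0.9659,0.2588)  start (2,4)  tX=0.6108 tY=0.6955  stride 1/|dx|=1.0353 1/|dy|=3.8637
    cross x-line → (3,4), t=0.6108
    cross y-line → (3,5), t=0.6955 (wall)
  → r_2 = 0.6955
beam 3: φ=45°, α=105°
  d=(-0.2588,0.9659)  start (2,4)  tX=1.5841 tY=0.1863  stride 1/|dx|=3.8637 1/|dy|=1.0353
    cross y-line → (2,5), t=0.1863 (wall)
  → r_3 = 0.1863
beam 4: φ=135°, α=195°
  d=(-0.9659,-0.2588)  start (2,4)  tX=0.4245 tY=3.1682  stride 1/|dx|=1.0353 1/|dy|=3.8637
    cross x-line → (1,4), t=0.4245
    cross x-line → (0,4), t=1.4597 (wall)
  → r_4 = 1.4597

ranges = [3.9548, 0.6955, 0.1863, 1.4597]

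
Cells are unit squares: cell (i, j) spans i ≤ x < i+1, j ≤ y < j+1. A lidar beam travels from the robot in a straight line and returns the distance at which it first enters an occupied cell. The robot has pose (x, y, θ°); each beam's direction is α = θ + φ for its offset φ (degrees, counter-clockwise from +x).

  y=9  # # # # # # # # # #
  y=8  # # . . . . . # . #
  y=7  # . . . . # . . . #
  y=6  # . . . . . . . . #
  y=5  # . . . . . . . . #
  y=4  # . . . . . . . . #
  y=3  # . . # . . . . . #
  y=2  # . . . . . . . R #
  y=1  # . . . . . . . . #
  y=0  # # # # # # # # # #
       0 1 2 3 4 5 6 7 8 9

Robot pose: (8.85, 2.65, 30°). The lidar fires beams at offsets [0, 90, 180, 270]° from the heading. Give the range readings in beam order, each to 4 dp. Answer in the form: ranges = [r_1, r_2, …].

ranges = [0.1732, 5.7000, 3.3000, 0.3000]

beam 1: φ=0°, α=30°
  dir = (cos 30°, sin 30°) = (0.8660, 0.5000); from cell (8,2)
  next x-line at t=0.1732, next y-line at t=0.7000; Δt_x=1.1547, Δt_y=2.0000
    x: enter (9,2) at t=0.1732 ← occupied
  → r_1 = 0.1732
beam 2: φ=90°, α=120°
  dir = (cos 120°, sin 120°) = (-0.5000, 0.8660); from cell (8,2)
  next x-line at t=1.7000, next y-line at t=0.4041; Δt_x=2.0000, Δt_y=1.1547
    y: enter (8,3) at t=0.4041
    y: enter (8,4) at t=1.5588
    x: enter (7,4) at t=1.7000
    y: enter (7,5) at t=2.7135
    x: enter (6,5) at t=3.7000
    y: enter (6,6) at t=3.8682
    y: enter (6,7) at t=5.0229
    x: enter (5,7) at t=5.7000 ← occupied
  → r_2 = 5.7000
beam 3: φ=180°, α=210°
  dir = (cos 210°, sin 210°) = (-0.8660, -0.5000); from cell (8,2)
  next x-line at t=0.9815, next y-line at t=1.3000; Δt_x=1.1547, Δt_y=2.0000
    x: enter (7,2) at t=0.9815
    y: enter (7,1) at t=1.3000
    x: enter (6,1) at t=2.1362
    x: enter (5,1) at t=3.2909
    y: enter (5,0) at t=3.3000 ← occupied
  → r_3 = 3.3000
beam 4: φ=270°, α=300°
  dir = (cos 300°, sin 300°) = (0.5000, -0.8660); from cell (8,2)
  next x-line at t=0.3000, next y-line at t=0.7506; Δt_x=2.0000, Δt_y=1.1547
    x: enter (9,2) at t=0.3000 ← occupied
  → r_4 = 0.3000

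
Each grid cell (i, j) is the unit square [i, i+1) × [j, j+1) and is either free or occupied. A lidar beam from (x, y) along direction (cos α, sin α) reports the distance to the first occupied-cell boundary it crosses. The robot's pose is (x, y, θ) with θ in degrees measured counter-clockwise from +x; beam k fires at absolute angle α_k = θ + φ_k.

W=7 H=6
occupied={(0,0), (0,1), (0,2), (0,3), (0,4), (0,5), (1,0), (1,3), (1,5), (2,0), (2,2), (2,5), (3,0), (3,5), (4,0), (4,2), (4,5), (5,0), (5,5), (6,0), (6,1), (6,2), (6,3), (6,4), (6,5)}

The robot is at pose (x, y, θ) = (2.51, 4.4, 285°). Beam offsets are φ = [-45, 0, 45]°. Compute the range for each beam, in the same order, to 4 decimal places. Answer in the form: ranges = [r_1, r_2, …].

beam 1: φ=-45°, α=240°
  dir = (cos 240°, sin 240°) = (-0.5000, -0.8660); from cell (2,4)
  next x-line at t=1.0200, next y-line at t=0.4619; Δt_x=2.0000, Δt_y=1.1547
    y: enter (2,3) at t=0.4619
    x: enter (1,3) at t=1.0200 ← occupied
  → r_1 = 1.0200
beam 2: φ=0°, α=285°
  dir = (cos 285°, sin 285°) = (0.2588, -0.9659); from cell (2,4)
  next x-line at t=1.8932, next y-line at t=0.4141; Δt_x=3.8637, Δt_y=1.0353
    y: enter (2,3) at t=0.4141
    y: enter (2,2) at t=1.4494 ← occupied
  → r_2 = 1.4494
beam 3: φ=45°, α=330°
  dir = (cos 330°, sin 330°) = (0.8660, -0.5000); from cell (2,4)
  next x-line at t=0.5658, next y-line at t=0.8000; Δt_x=1.1547, Δt_y=2.0000
    x: enter (3,4) at t=0.5658
    y: enter (3,3) at t=0.8000
    x: enter (4,3) at t=1.7205
    y: enter (4,2) at t=2.8000 ← occupied
  → r_3 = 2.8000

ranges = [1.0200, 1.4494, 2.8000]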